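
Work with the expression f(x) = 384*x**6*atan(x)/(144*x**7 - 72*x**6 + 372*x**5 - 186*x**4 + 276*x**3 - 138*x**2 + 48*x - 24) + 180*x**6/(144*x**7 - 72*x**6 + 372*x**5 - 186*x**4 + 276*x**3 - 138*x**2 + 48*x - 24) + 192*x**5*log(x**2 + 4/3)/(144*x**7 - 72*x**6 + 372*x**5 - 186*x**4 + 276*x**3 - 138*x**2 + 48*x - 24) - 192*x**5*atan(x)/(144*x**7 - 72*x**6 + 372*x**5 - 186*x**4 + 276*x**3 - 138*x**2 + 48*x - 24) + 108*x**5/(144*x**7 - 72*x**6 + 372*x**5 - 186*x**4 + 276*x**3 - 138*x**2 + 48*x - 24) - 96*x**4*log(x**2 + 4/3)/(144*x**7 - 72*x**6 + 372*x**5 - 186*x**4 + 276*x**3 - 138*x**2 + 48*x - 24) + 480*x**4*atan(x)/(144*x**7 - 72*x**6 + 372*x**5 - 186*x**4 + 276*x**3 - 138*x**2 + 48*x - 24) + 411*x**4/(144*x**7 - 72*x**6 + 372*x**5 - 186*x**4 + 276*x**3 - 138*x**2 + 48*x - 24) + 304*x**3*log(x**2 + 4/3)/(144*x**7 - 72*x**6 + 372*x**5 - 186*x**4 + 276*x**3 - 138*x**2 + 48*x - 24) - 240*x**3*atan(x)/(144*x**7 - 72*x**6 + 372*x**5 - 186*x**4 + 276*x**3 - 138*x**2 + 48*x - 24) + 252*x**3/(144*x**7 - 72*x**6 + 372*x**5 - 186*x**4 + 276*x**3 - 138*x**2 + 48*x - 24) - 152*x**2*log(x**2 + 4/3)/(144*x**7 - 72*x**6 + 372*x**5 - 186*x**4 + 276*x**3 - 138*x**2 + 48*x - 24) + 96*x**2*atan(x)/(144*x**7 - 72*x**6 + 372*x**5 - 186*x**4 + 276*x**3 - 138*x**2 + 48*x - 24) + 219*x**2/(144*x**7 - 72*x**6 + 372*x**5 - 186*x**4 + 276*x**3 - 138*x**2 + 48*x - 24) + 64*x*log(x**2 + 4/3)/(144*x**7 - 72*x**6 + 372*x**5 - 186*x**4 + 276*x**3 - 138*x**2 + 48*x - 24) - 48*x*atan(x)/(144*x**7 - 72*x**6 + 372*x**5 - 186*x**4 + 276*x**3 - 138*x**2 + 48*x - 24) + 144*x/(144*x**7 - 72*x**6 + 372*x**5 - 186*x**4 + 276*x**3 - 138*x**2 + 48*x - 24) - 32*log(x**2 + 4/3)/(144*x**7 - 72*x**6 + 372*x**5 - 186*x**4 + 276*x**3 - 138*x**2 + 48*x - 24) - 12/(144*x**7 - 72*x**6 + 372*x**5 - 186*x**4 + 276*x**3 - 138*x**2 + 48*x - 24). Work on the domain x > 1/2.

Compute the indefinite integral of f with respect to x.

Integrate term by term and add the pieces.
Check: d/dx[(15*log(2*x - 1) + 16*log(x**2 + 4/3)*atan(x) + 18*atan(2*x))/12] = (384*x**6*atan(x) + 180*x**6 + 192*x**5*log(x**2 + 4/3) - 192*x**5*atan(x) + 108*x**5 - 96*x**4*log(x**2 + 4/3) + 480*x**4*atan(x) + 411*x**4 + 304*x**3*log(x**2 + 4/3) - 240*x**3*atan(x) + 252*x**3 - 152*x**2*log(x**2 + 4/3) + 96*x**2*atan(x) + 219*x**2 + 64*x*log(x**2 + 4/3) - 48*x*atan(x) + 144*x - 32*log(x**2 + 4/3) - 12)/(144*x**7 - 72*x**6 + 372*x**5 - 186*x**4 + 276*x**3 - 138*x**2 + 48*x - 24), which equals f(x).

F(x) = (15*log(2*x - 1) + 16*log(x**2 + 4/3)*atan(x) + 18*atan(2*x))/12 + C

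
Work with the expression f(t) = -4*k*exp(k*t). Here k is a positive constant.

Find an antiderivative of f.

Since d/dt undoes antidifferentiation here, F'(t) = f(t) is required of F(t).
Check: d/dt[-4*exp(k*t)] = -4*k*exp(k*t) = f(t).

An antiderivative is F(t) = -4*exp(k*t).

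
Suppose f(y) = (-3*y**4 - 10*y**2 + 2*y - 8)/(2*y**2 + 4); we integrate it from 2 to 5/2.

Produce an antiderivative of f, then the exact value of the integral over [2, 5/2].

Antiderivative: F(y) = -y**3/2 - 2*y + log(3*y**2 + 6)/2; value = -77/16 - log(18)/2 + log(99/4)/2

Differentiate the proposed F(y) back; it has to land on f(y) exactly.
F(y) = -y**3/2 - 2*y + log(3*y**2 + 6)/2 is an antiderivative of f.
Check: d/dy[-y**3/2 - 2*y + log(3*y**2 + 6)/2] = (-3*y**4 - 10*y**2 + 2*y - 8)/(2*y**2 + 4) = f(y).
F(5/2) = -205/16 + log(99/4)/2; F(2) = -8 + log(18)/2.
Integral = F(5/2) - F(2) = -77/16 - log(18)/2 + log(99/4)/2.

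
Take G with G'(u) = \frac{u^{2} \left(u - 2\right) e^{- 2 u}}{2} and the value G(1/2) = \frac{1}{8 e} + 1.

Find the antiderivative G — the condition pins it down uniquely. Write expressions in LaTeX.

G'(u) has the shape v'r + vr' for v = - \frac{u^{3}}{4} + \frac{u^{2}}{8} + \frac{u}{8} + \frac{1}{16} and r = e^{- 2 u} — it is the derivative of the product v*r.
A general antiderivative is \frac{\left(- 4 u^{3} + 2 u^{2} + 2 u + 1\right) e^{- 2 u}}{16} + C.
The condition gives C = \frac{1}{8 e} + 1 - (\frac{1}{8 e}) = 1.
So G(u) = \frac{\left(- 4 u^{3} + 2 u^{2} + 2 u + 16 e^{2 u} + 1\right) e^{- 2 u}}{16}.
Check: d/du[\frac{\left(- 4 u^{3} + 2 u^{2} + 2 u + 16 e^{2 u} + 1\right) e^{- 2 u}}{16}] = \frac{\left(u^{3} - 2 u^{2}\right) e^{- 2 u}}{2}, which equals G'(u).

G(u) = \frac{\left(- 4 u^{3} + 2 u^{2} + 2 u + 16 e^{2 u} + 1\right) e^{- 2 u}}{16}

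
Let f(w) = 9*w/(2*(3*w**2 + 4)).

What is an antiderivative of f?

An antiderivative is F(w) = 3*log(3*w**2 + 4)/4.

The substitution u = w**2/2 + 2/3 works: f is exactly (dF/du)*(du/dw) for that inner function.
Check: d/dw[3*log(3*w**2 + 4)/4] = 9*w/(6*w**2 + 8), which equals f(w).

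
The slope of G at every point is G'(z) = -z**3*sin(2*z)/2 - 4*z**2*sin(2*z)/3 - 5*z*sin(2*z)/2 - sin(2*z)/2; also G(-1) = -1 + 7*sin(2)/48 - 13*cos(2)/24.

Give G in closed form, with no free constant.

G(z) = z**3*cos(2*z)/4 - 3*z**2*sin(2*z)/8 + 2*z**2*cos(2*z)/3 - 2*z*sin(2*z)/3 + 7*z*cos(2*z)/8 - 7*sin(2*z)/16 - cos(2*z)/12 - 1

The integrand splits into summands that can be handled one at a time.
A general antiderivative is z**3*cos(2*z)/4 - 3*z**2*sin(2*z)/8 + 2*z**2*cos(2*z)/3 - 2*z*sin(2*z)/3 + 7*z*cos(2*z)/8 - 7*sin(2*z)/16 - cos(2*z)/12 + C.
The condition gives C = -1 + 7*sin(2)/48 - 13*cos(2)/24 - (7*sin(2)/48 - 13*cos(2)/24) = -1.
So G(z) = z**3*cos(2*z)/4 - 3*z**2*sin(2*z)/8 + 2*z**2*cos(2*z)/3 - 2*z*sin(2*z)/3 + 7*z*cos(2*z)/8 - 7*sin(2*z)/16 - cos(2*z)/12 - 1.
Check: d/dz[z**3*cos(2*z)/4 - 3*z**2*sin(2*z)/8 + 2*z**2*cos(2*z)/3 - 2*z*sin(2*z)/3 + 7*z*cos(2*z)/8 - 7*sin(2*z)/16 - cos(2*z)/12 - 1] = -z**3*sin(2*z)/2 - 4*z**2*sin(2*z)/3 - 5*z*sin(2*z)/2 - sin(2*z)/2 = G'(z).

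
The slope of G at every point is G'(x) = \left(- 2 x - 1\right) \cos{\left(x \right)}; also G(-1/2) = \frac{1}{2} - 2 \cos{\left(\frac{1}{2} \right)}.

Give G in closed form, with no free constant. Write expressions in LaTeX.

G(x) = - 2 x \sin{\left(x \right)} - \sin{\left(x \right)} - 2 \cos{\left(x \right)} + \frac{1}{2}

A candidate passes only if d/dx[G] lands on the given G'(x) exactly.
A general antiderivative is - 2 x \sin{\left(x \right)} - \sin{\left(x \right)} - 2 \cos{\left(x \right)} + C.
The condition gives C = \frac{1}{2} - 2 \cos{\left(\frac{1}{2} \right)} - (- 2 \cos{\left(\frac{1}{2} \right)}) = \frac{1}{2}.
So G(x) = - 2 x \sin{\left(x \right)} - \sin{\left(x \right)} - 2 \cos{\left(x \right)} + \frac{1}{2}.
Check: d/dx[- 2 x \sin{\left(x \right)} - \sin{\left(x \right)} - 2 \cos{\left(x \right)} + \frac{1}{2}] = - 2 x \cos{\left(x \right)} - \cos{\left(x \right)}, which equals G'(x).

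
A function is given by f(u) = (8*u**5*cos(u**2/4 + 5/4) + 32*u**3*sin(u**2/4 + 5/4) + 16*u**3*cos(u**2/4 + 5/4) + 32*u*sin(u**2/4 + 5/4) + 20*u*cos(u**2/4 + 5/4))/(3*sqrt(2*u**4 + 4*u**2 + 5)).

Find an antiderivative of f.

An antiderivative is F(u) = 8*sqrt(2*u**4 + 4*u**2 + 5)*sin(u**2/4 + 5/4)/3.

f has the shape v'r + vr' for v = 8*sqrt(2*u**4 + 4*u**2 + 5)/3 and r = sin(u**2/4 + 5/4) — it is the derivative of the product v*r.
Check: d/du[8*sqrt(2*u**4 + 4*u**2 + 5)*sin(u**2/4 + 5/4)/3] = (8*u**5*cos(u**2/4 + 5/4) + 32*u**3*sin(u**2/4 + 5/4) + 16*u**3*cos(u**2/4 + 5/4) + 32*u*sin(u**2/4 + 5/4) + 20*u*cos(u**2/4 + 5/4))/(3*sqrt(2*u**4 + 4*u**2 + 5)) = f(u).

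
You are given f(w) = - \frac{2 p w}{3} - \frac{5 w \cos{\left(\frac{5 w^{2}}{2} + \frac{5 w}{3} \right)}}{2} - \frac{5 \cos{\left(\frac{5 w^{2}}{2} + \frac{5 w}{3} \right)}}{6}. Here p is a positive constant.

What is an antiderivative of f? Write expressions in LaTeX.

The integrand splits into summands that can be handled one at a time.
Check: d/dw[- \frac{p w^{2}}{3} - \frac{\sin{\left(\frac{5 w^{2}}{2} + \frac{5 w}{3} \right)}}{2}] = - \frac{2 p w}{3} - \frac{5 w \cos{\left(\frac{5 w^{2}}{2} + \frac{5 w}{3} \right)}}{2} - \frac{5 \cos{\left(\frac{5 w^{2}}{2} + \frac{5 w}{3} \right)}}{6} = f(w).

An antiderivative is F(w) = - \frac{p w^{2}}{3} - \frac{\sin{\left(\frac{5 w^{2}}{2} + \frac{5 w}{3} \right)}}{2}.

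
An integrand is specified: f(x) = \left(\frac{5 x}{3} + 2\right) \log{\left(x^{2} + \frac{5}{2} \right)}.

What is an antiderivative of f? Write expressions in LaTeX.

An antiderivative is F(x) = \frac{10 x^{2} \log{\left(x^{2} + \frac{5}{2} \right)} - 10 x^{2} + 24 x \log{\left(x^{2} + \frac{5}{2} \right)} - 48 x + 25 \log{\left(x^{2} + \frac{5}{2} \right)} + 24 \sqrt{10} \operatorname{atan}{\left(\frac{\sqrt{10} x}{5} \right)}}{12}.

Since d/dx undoes antidifferentiation here, F'(x) = f(x) is required of F(x).
Check: d/dx[\frac{10 x^{2} \log{\left(x^{2} + \frac{5}{2} \right)} - 10 x^{2} + 24 x \log{\left(x^{2} + \frac{5}{2} \right)} - 48 x + 25 \log{\left(x^{2} + \frac{5}{2} \right)} + 24 \sqrt{10} \operatorname{atan}{\left(\frac{\sqrt{10} x}{5} \right)}}{12}] = \frac{5 x \log{\left(x^{2} + \frac{5}{2} \right)}}{3} + 2 \log{\left(x^{2} + \frac{5}{2} \right)}, which equals f(x).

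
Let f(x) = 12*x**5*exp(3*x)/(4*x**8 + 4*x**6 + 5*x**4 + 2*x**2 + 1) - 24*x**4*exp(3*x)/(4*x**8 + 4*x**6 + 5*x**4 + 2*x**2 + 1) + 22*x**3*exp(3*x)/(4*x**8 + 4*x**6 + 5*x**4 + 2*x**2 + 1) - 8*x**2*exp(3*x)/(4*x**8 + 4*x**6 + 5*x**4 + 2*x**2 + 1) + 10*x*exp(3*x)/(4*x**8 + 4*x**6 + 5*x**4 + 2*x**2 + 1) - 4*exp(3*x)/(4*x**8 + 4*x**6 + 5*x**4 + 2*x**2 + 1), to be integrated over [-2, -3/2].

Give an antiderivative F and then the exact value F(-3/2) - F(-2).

Integrate term by term and add the pieces.
F(x) = 4*(3*x/2 - 3/2)*exp(3*x)/(3*(2*x**4 + x**2 + 1)) is an antiderivative of f.
Check: d/dx[4*(3*x/2 - 3/2)*exp(3*x)/(3*(2*x**4 + x**2 + 1))] = (12*x**5*exp(3*x) - 24*x**4*exp(3*x) + 22*x**3*exp(3*x) - 8*x**2*exp(3*x) + 10*x*exp(3*x) - 4*exp(3*x))/(4*x**8 + 4*x**6 + 5*x**4 + 2*x**2 + 1), which equals f(x).
F(-3/2) = -40*exp(-9/2)/107; F(-2) = -6*exp(-6)/37.
Integral = F(-3/2) - F(-2) = -40*exp(-9/2)/107 + 6*exp(-6)/37.

Antiderivative: F(x) = 4*(3*x/2 - 3/2)*exp(3*x)/(3*(2*x**4 + x**2 + 1)); value = -40*exp(-9/2)/107 + 6*exp(-6)/37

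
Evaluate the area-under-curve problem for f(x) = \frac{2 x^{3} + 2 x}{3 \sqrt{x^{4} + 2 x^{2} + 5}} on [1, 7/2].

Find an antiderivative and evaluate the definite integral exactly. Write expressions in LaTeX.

f matches the chain-rule pattern g'(h)*h' with inner function h(x) = x^{4} + 2 x^{2} + 5; substituting u = h(x) collapses the integral.
F(x) = \frac{\sqrt{x^{4} + 2 x^{2} + 5}}{3} is an antiderivative of f.
Check: d/dx[\frac{\sqrt{x^{4} + 2 x^{2} + 5}}{3}] = \frac{2 x^{3} + 2 x}{3 \sqrt{x^{4} + 2 x^{2} + 5}} = f(x).
F(7/2) = \frac{13 \sqrt{17}}{12}; F(1) = \frac{2 \sqrt{2}}{3}.
Integral = F(7/2) - F(1) = - \frac{2 \sqrt{2}}{3} + \frac{13 \sqrt{17}}{12}.

Antiderivative: F(x) = \frac{\sqrt{x^{4} + 2 x^{2} + 5}}{3}; value = - \frac{2 \sqrt{2}}{3} + \frac{13 \sqrt{17}}{12}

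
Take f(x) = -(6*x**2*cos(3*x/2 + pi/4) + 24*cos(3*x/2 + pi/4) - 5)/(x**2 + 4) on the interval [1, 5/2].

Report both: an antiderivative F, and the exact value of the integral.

Recover f(x) by differentiating a candidate F(x); any mismatch rules it out.
F(x) = -4*sin(3*x/2 + pi/4) + 5*atan(x/2)/2 is an antiderivative of f.
Check: d/dx[-4*sin(3*x/2 + pi/4) + 5*atan(x/2)/2] = (-6*x**2*cos(3*x/2 + pi/4) - 24*cos(3*x/2 + pi/4) + 5)/(x**2 + 4), which equals f(x).
F(5/2) = 5*atan(5/4)/2 - 4*sin(pi/4 + 15/4); F(1) = -4*sin(pi/4 + 3/2) + 5*atan(1/2)/2.
Integral = F(5/2) - F(1) = -5*atan(1/2)/2 + 5*atan(5/4)/2 + 4*sin(pi/4 + 3/2) - 4*sin(pi/4 + 15/4).

Antiderivative: F(x) = -4*sin(3*x/2 + pi/4) + 5*atan(x/2)/2; value = -5*atan(1/2)/2 + 5*atan(5/4)/2 + 4*sin(pi/4 + 3/2) - 4*sin(pi/4 + 15/4)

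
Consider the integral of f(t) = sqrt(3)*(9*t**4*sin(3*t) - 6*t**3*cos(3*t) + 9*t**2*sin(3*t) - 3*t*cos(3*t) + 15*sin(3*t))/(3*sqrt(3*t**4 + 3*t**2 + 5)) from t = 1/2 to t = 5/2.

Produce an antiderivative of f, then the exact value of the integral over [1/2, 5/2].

f has the shape u'v + uv' for u = -sqrt(t**4 + t**2 + 5/3) and v = cos(3*t) — it is the derivative of the product u*v.
F(t) = -sqrt(3)*sqrt(3*t**4 + 3*t**2 + 5)*cos(3*t)/3 is an antiderivative of f.
Check: d/dt[-sqrt(3)*sqrt(3*t**4 + 3*t**2 + 5)*cos(3*t)/3] = (3*sqrt(3)*t**4*sin(3*t) - 2*sqrt(3)*t**3*cos(3*t) + 3*sqrt(3)*t**2*sin(3*t) - sqrt(3)*t*cos(3*t) + 5*sqrt(3)*sin(3*t))/sqrt(3*t**4 + 3*t**2 + 5), which equals f(t).
F(5/2) = -sqrt(6765)*cos(15/2)/12; F(1/2) = -sqrt(285)*cos(3/2)/12.
Integral = F(5/2) - F(1/2) = -sqrt(6765)*cos(15/2)/12 + sqrt(285)*cos(3/2)/12.

Antiderivative: F(t) = -sqrt(3)*sqrt(3*t**4 + 3*t**2 + 5)*cos(3*t)/3; value = -sqrt(6765)*cos(15/2)/12 + sqrt(285)*cos(3/2)/12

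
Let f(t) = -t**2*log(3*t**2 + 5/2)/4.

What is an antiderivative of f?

An antiderivative is F(t) = -t**3*log(3*t**2 + 5/2)/12 + t**3/18 - 5*t/36 + 5*sqrt(30)*atan(sqrt(30)*t/5)/216.

Recover f(t) by differentiating a candidate F(t); any mismatch rules it out.
Check: d/dt[-t**3*log(3*t**2 + 5/2)/12 + t**3/18 - 5*t/36 + 5*sqrt(30)*atan(sqrt(30)*t/5)/216] = -t**2*log(3*t**2 + 5/2)/4 = f(t).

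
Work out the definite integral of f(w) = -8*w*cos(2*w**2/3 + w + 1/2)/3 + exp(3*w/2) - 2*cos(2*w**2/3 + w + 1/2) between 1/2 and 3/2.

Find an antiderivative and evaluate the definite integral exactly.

Integrate term by term and add the pieces.
F(w) = 2*(exp(3*w/2) - 3*sin(2*w**2/3 + w + 1/2))/3 is an antiderivative of f.
Check: d/dw[2*(exp(3*w/2) - 3*sin(2*w**2/3 + w + 1/2))/3] = -8*w*cos(2*w**2/3 + w + 1/2)/3 + exp(3*w/2) - 2*cos(2*w**2/3 + w + 1/2) = f(w).
F(3/2) = -2*sin(7/2) + 2*exp(9/4)/3; F(1/2) = -2*sin(7/6) + 2*exp(3/4)/3.
Integral = F(3/2) - F(1/2) = -2*exp(3/4)/3 - 2*sin(7/2) + 2*sin(7/6) + 2*exp(9/4)/3.

Antiderivative: F(w) = 2*(exp(3*w/2) - 3*sin(2*w**2/3 + w + 1/2))/3; value = -2*exp(3/4)/3 - 2*sin(7/2) + 2*sin(7/6) + 2*exp(9/4)/3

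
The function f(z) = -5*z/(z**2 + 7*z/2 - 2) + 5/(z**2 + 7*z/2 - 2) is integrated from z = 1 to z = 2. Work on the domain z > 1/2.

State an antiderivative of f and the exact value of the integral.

Antiderivative: F(z) = 5*log(z - 1/2)/9 - 50*log(z + 4)/9; value = -50*log(6)/9 + 5*log(3/2)/9 + 5*log(2)/9 + 50*log(5)/9

Factor the denominator ((z + 4)*(2*z - 1)) and decompose: f = 10/(9*(2*z - 1)) - 50/(9*(z + 4)); each piece integrates to a log, atan, or power term.
F(z) = 5*log(z - 1/2)/9 - 50*log(z + 4)/9 is an antiderivative of f.
Check: d/dz[5*log(z - 1/2)/9 - 50*log(z + 4)/9] = (10 - 10*z)/(2*z**2 + 7*z - 4), which equals f(z).
F(2) = -50*log(6)/9 + 5*log(3/2)/9; F(1) = -50*log(5)/9 - 5*log(2)/9.
Integral = F(2) - F(1) = -50*log(6)/9 + 5*log(3/2)/9 + 5*log(2)/9 + 50*log(5)/9.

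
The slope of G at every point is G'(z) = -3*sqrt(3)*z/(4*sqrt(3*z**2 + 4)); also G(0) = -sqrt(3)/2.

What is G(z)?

G(z) = -3*sqrt(z**2 + 4/3)/4

G'(z) matches the chain-rule pattern g'(h)*h' with inner function h(z) = z**2 + 4/3; substituting u = h(z) collapses the integral.
A general antiderivative is -3*sqrt(z**2 + 4/3)/4 + C.
The condition gives C = -sqrt(3)/2 - (-sqrt(3)/2) = 0.
So G(z) = -3*sqrt(z**2 + 4/3)/4.
Check: d/dz[-3*sqrt(z**2 + 4/3)/4] = -3*sqrt(3)*z/(4*sqrt(3*z**2 + 4)) = G'(z).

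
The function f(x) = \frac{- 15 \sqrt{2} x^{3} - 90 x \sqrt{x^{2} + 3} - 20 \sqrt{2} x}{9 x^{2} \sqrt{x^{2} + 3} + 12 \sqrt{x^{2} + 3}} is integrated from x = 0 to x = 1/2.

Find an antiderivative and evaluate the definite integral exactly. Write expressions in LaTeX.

Since d/dx undoes antidifferentiation here, F'(x) = f(x) is required of F(x).
F(x) = - \frac{5 \sqrt{2 x^{2} + 6}}{3} - 5 \log{\left(x^{2} + \frac{4}{3} \right)} is an antiderivative of f.
Check: d/dx[- \frac{5 \sqrt{2 x^{2} + 6}}{3} - 5 \log{\left(x^{2} + \frac{4}{3} \right)}] = \frac{- 15 \sqrt{2} x^{3} - 90 x \sqrt{x^{2} + 3} - 20 \sqrt{2} x}{9 x^{2} \sqrt{x^{2} + 3} + 12 \sqrt{x^{2} + 3}} = f(x).
F(1/2) = - \frac{5 \sqrt{26}}{6} - 5 \log{\left(\frac{19}{12} \right)}; F(0) = - \frac{5 \sqrt{6}}{3} - 5 \log{\left(\frac{4}{3} \right)}.
Integral = F(1/2) - F(0) = - \frac{5 \sqrt{26}}{6} - 5 \log{\left(\frac{19}{12} \right)} + 5 \log{\left(\frac{4}{3} \right)} + \frac{5 \sqrt{6}}{3}.

Antiderivative: F(x) = - \frac{5 \sqrt{2 x^{2} + 6}}{3} - 5 \log{\left(x^{2} + \frac{4}{3} \right)}; value = - \frac{5 \sqrt{26}}{6} - 5 \log{\left(\frac{19}{12} \right)} + 5 \log{\left(\frac{4}{3} \right)} + \frac{5 \sqrt{6}}{3}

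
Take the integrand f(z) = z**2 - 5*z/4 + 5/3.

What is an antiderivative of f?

An antiderivative is F(z) = z**3/3 - 5*z**2/8 + 5*z/3.

The integrand splits into summands that can be handled one at a time.
Check: d/dz[z**3/3 - 5*z**2/8 + 5*z/3] = z**2 - 5*z/4 + 5/3 = f(z).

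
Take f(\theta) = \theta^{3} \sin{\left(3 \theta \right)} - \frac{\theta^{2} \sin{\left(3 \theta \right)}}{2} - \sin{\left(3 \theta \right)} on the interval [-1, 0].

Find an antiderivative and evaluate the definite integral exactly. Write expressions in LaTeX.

Integrate term by term and add the pieces.
F(\theta) = - \frac{\theta^{3} \cos{\left(3 \theta \right)}}{3} + \frac{\theta^{2} \sin{\left(3 \theta \right)}}{3} + \frac{\theta^{2} \cos{\left(3 \theta \right)}}{6} - \frac{\theta \sin{\left(3 \theta \right)}}{9} + \frac{2 \theta \cos{\left(3 \theta \right)}}{9} - \frac{2 \sin{\left(3 \theta \right)}}{27} + \frac{8 \cos{\left(3 \theta \right)}}{27} is an antiderivative of f.
Check: d/d\theta[- \frac{\theta^{3} \cos{\left(3 \theta \right)}}{3} + \frac{\theta^{2} \sin{\left(3 \theta \right)}}{3} + \frac{\theta^{2} \cos{\left(3 \theta \right)}}{6} - \frac{\theta \sin{\left(3 \theta \right)}}{9} + \frac{2 \theta \cos{\left(3 \theta \right)}}{9} - \frac{2 \sin{\left(3 \theta \right)}}{27} + \frac{8 \cos{\left(3 \theta \right)}}{27}] = \theta^{3} \sin{\left(3 \theta \right)} - \frac{\theta^{2} \sin{\left(3 \theta \right)}}{2} - \sin{\left(3 \theta \right)} = f(\theta).
F(0) = \frac{8}{27}; F(-1) = \frac{31 \cos{\left(3 \right)}}{54} - \frac{10 \sin{\left(3 \right)}}{27}.
Integral = F(0) - F(-1) = \frac{10 \sin{\left(3 \right)}}{27} + \frac{8}{27} - \frac{31 \cos{\left(3 \right)}}{54}.

Antiderivative: F(\theta) = - \frac{\theta^{3} \cos{\left(3 \theta \right)}}{3} + \frac{\theta^{2} \sin{\left(3 \theta \right)}}{3} + \frac{\theta^{2} \cos{\left(3 \theta \right)}}{6} - \frac{\theta \sin{\left(3 \theta \right)}}{9} + \frac{2 \theta \cos{\left(3 \theta \right)}}{9} - \frac{2 \sin{\left(3 \theta \right)}}{27} + \frac{8 \cos{\left(3 \theta \right)}}{27}; value = \frac{10 \sin{\left(3 \right)}}{27} + \frac{8}{27} - \frac{31 \cos{\left(3 \right)}}{54}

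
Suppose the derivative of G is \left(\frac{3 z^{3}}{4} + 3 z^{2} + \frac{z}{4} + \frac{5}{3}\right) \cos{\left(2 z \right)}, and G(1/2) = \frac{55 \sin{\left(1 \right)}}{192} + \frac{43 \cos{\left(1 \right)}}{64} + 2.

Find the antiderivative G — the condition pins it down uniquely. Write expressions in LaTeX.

G(z) = \frac{36 z^{3} \sin{\left(2 z \right)} + 144 z^{2} \sin{\left(2 z \right)} + 54 z^{2} \cos{\left(2 z \right)} - 42 z \sin{\left(2 z \right)} + 144 z \cos{\left(2 z \right)} + 8 \sin{\left(2 z \right)} - 21 \cos{\left(2 z \right)} + 192}{96}

Any candidate G(z) must reproduce the stated G'(z) exactly.
A general antiderivative is \frac{3 z^{3} \sin{\left(2 z \right)}}{8} + \frac{3 z^{2} \sin{\left(2 z \right)}}{2} + \frac{9 z^{2} \cos{\left(2 z \right)}}{16} - \frac{7 z \sin{\left(2 z \right)}}{16} + \frac{3 z \cos{\left(2 z \right)}}{2} + \frac{\sin{\left(2 z \right)}}{12} - \frac{7 \cos{\left(2 z \right)}}{32} + C.
The condition gives C = \frac{55 \sin{\left(1 \right)}}{192} + \frac{43 \cos{\left(1 \right)}}{64} + 2 - (\frac{55 \sin{\left(1 \right)}}{192} + \frac{43 \cos{\left(1 \right)}}{64}) = 2.
So G(z) = \frac{36 z^{3} \sin{\left(2 z \right)} + 144 z^{2} \sin{\left(2 z \right)} + 54 z^{2} \cos{\left(2 z \right)} - 42 z \sin{\left(2 z \right)} + 144 z \cos{\left(2 z \right)} + 8 \sin{\left(2 z \right)} - 21 \cos{\left(2 z \right)} + 192}{96}.
Check: d/dz[\frac{36 z^{3} \sin{\left(2 z \right)} + 144 z^{2} \sin{\left(2 z \right)} + 54 z^{2} \cos{\left(2 z \right)} - 42 z \sin{\left(2 z \right)} + 144 z \cos{\left(2 z \right)} + 8 \sin{\left(2 z \right)} - 21 \cos{\left(2 z \right)} + 192}{96}] = \frac{3 z^{3} \cos{\left(2 z \right)}}{4} + 3 z^{2} \cos{\left(2 z \right)} + \frac{z \cos{\left(2 z \right)}}{4} + \frac{5 \cos{\left(2 z \right)}}{3}, which equals G'(z).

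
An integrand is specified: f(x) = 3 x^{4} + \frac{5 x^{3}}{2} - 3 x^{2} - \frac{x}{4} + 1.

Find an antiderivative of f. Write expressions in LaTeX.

An antiderivative is F(x) = \frac{3 x^{5}}{5} + \frac{5 x^{4}}{8} - x^{3} - \frac{x^{2}}{8} + x.

Integrate term by term and add the pieces.
Check: d/dx[\frac{3 x^{5}}{5} + \frac{5 x^{4}}{8} - x^{3} - \frac{x^{2}}{8} + x] = 3 x^{4} + \frac{5 x^{3}}{2} - 3 x^{2} - \frac{x}{4} + 1 = f(x).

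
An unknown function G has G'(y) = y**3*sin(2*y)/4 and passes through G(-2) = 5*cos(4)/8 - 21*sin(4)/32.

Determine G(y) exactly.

G(y) = (-4*y**3*cos(2*y) + 6*y**2*sin(2*y) + 6*y*cos(2*y) - 3*sin(2*y))/32

Differentiate the proposed G(y) back; it has to land on the given G'(y).
A general antiderivative is -y**3*cos(2*y)/8 + 3*y**2*sin(2*y)/16 + 3*y*cos(2*y)/16 - 3*sin(2*y)/32 + C.
The condition gives C = 5*cos(4)/8 - 21*sin(4)/32 - (5*cos(4)/8 - 21*sin(4)/32) = 0.
So G(y) = (-4*y**3*cos(2*y) + 6*y**2*sin(2*y) + 6*y*cos(2*y) - 3*sin(2*y))/32.
Check: d/dy[(-4*y**3*cos(2*y) + 6*y**2*sin(2*y) + 6*y*cos(2*y) - 3*sin(2*y))/32] = y**3*sin(2*y)/4 = G'(y).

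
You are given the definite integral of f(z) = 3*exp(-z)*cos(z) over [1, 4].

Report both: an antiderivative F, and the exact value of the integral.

Antiderivative: F(z) = 3*(sin(z) - cos(z))*exp(-z)/2; value = -3*exp(-1)*sin(1)/2 + 3*exp(-4)*sin(4)/2 - 3*exp(-4)*cos(4)/2 + 3*exp(-1)*cos(1)/2

For F(z) to be correct the identity F'(z) - f(z) = 0 must hold.
F(z) = 3*(sin(z) - cos(z))*exp(-z)/2 is an antiderivative of f.
Check: d/dz[3*(sin(z) - cos(z))*exp(-z)/2] = 3*exp(-z)*cos(z) = f(z).
F(4) = 3*exp(-4)*sin(4)/2 - 3*exp(-4)*cos(4)/2; F(1) = -3*exp(-1)*cos(1)/2 + 3*exp(-1)*sin(1)/2.
Integral = F(4) - F(1) = -3*exp(-1)*sin(1)/2 + 3*exp(-4)*sin(4)/2 - 3*exp(-4)*cos(4)/2 + 3*exp(-1)*cos(1)/2.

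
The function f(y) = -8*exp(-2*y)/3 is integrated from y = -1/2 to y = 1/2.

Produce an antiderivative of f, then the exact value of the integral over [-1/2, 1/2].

Recover f(y) by differentiating a candidate F(y); any mismatch rules it out.
F(y) = 4*exp(-2*y)/3 is an antiderivative of f.
Check: d/dy[4*exp(-2*y)/3] = -8*exp(-2*y)/3 = f(y).
F(1/2) = 4*exp(-1)/3; F(-1/2) = 4*exp(1)/3.
Integral = F(1/2) - F(-1/2) = -4*exp(1)/3 + 4*exp(-1)/3.

Antiderivative: F(y) = 4*exp(-2*y)/3; value = -4*exp(1)/3 + 4*exp(-1)/3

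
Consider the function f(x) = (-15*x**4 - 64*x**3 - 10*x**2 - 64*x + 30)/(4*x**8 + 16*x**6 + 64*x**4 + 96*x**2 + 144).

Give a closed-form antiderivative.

An antiderivative is F(x) = (5*x + 16)/(4*(x**4 + 2*x**2 + 6)).

f has the shape u'v + uv' for u = 1/(x**4 + 2*x**2 + 6) and v = 5*x/4 + 4 — it is the derivative of the product u*v.
Check: d/dx[(5*x + 16)/(4*(x**4 + 2*x**2 + 6))] = (-15*x**4 - 64*x**3 - 10*x**2 - 64*x + 30)/(4*x**8 + 16*x**6 + 64*x**4 + 96*x**2 + 144) = f(x).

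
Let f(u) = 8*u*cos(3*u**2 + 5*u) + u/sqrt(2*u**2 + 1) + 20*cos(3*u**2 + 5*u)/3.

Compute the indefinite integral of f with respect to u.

F(u) = sqrt(2*u**2 + 1)/2 + 4*sin(3*u**2 + 5*u)/3 + C

The integrand splits into summands that can be handled one at a time.
Check: d/du[sqrt(2*u**2 + 1)/2 + 4*sin(3*u**2 + 5*u)/3] = (24*u*sqrt(2*u**2 + 1)*cos(3*u**2 + 5*u) + 3*u + 20*sqrt(2*u**2 + 1)*cos(3*u**2 + 5*u))/(3*sqrt(2*u**2 + 1)), which equals f(u).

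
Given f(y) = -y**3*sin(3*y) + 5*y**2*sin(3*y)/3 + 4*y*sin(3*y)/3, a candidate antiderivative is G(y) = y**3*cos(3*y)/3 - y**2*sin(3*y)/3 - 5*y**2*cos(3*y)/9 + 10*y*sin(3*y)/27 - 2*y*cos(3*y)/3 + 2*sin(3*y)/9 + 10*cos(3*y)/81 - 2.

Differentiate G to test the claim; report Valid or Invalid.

d/dy[G] = -y**3*sin(3*y) + 5*y**2*sin(3*y)/3 + 4*y*sin(3*y)/3
This equals f(y) exactly, so the claim holds.

Valid - the claim checks out under differentiation.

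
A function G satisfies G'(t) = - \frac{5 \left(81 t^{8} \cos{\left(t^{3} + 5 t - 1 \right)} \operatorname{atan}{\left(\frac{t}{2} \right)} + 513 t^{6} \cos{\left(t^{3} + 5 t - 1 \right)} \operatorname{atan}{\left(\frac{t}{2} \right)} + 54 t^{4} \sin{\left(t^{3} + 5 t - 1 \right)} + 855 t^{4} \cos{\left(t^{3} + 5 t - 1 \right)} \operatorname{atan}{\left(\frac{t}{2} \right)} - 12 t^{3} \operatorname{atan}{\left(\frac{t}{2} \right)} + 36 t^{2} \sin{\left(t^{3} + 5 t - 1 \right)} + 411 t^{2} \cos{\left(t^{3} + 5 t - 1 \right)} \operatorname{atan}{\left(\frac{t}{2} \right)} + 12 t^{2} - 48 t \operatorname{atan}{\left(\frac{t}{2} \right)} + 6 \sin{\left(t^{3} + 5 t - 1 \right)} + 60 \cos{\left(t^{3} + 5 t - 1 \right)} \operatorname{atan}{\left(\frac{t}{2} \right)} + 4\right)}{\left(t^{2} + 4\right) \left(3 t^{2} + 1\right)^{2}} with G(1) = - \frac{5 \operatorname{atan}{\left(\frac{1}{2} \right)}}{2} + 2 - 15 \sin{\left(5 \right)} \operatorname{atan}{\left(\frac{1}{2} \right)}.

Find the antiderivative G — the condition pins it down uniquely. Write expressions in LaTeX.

G(t) = - 5 \left(3 \sin{\left(t^{3} + 5 t - 1 \right)} + \frac{4}{3 \left(2 t^{2} + \frac{2}{3}\right)}\right) \operatorname{atan}{\left(\frac{t}{2} \right)} + 2

Recognize the product-rule pattern: G'(t) = u'v + uv' with u = - 15 \sin{\left(t^{3} + 5 t - 1 \right)} - \frac{20}{3 \left(2 t^{2} + \frac{2}{3}\right)}, v = \operatorname{atan}{\left(\frac{t}{2} \right)}, so integration by parts undoes it.
A general antiderivative is - 5 \left(3 \sin{\left(t^{3} + 5 t - 1 \right)} + \frac{4}{3 \left(2 t^{2} + \frac{2}{3}\right)}\right) \operatorname{atan}{\left(\frac{t}{2} \right)} + C.
The condition gives C = - \frac{5 \operatorname{atan}{\left(\frac{1}{2} \right)}}{2} + 2 - 15 \sin{\left(5 \right)} \operatorname{atan}{\left(\frac{1}{2} \right)} - (- \frac{5 \operatorname{atan}{\left(\frac{1}{2} \right)}}{2} - 15 \sin{\left(5 \right)} \operatorname{atan}{\left(\frac{1}{2} \right)}) = 2.
So G(t) = - 5 \left(3 \sin{\left(t^{3} + 5 t - 1 \right)} + \frac{4}{3 \left(2 t^{2} + \frac{2}{3}\right)}\right) \operatorname{atan}{\left(\frac{t}{2} \right)} + 2.
Check: d/dt[- 5 \left(3 \sin{\left(t^{3} + 5 t - 1 \right)} + \frac{4}{3 \left(2 t^{2} + \frac{2}{3}\right)}\right) \operatorname{atan}{\left(\frac{t}{2} \right)} + 2] = \frac{- 405 t^{8} \cos{\left(t^{3} + 5 t - 1 \right)} \operatorname{atan}{\left(\frac{t}{2} \right)} - 2565 t^{6} \cos{\left(t^{3} + 5 t - 1 \right)} \operatorname{atan}{\left(\frac{t}{2} \right)} - 270 t^{4} \sin{\left(t^{3} + 5 t - 1 \right)} - 4275 t^{4} \cos{\left(t^{3} + 5 t - 1 \right)} \operatorname{atan}{\left(\frac{t}{2} \right)} + 60 t^{3} \operatorname{atan}{\left(\frac{t}{2} \right)} - 180 t^{2} \sin{\left(t^{3} + 5 t - 1 \right)} - 2055 t^{2} \cos{\left(t^{3} + 5 t - 1 \right)} \operatorname{atan}{\left(\frac{t}{2} \right)} - 60 t^{2} + 240 t \operatorname{atan}{\left(\frac{t}{2} \right)} - 30 \sin{\left(t^{3} + 5 t - 1 \right)} - 300 \cos{\left(t^{3} + 5 t - 1 \right)} \operatorname{atan}{\left(\frac{t}{2} \right)} - 20}{9 t^{6} + 42 t^{4} + 25 t^{2} + 4}, which equals G'(t).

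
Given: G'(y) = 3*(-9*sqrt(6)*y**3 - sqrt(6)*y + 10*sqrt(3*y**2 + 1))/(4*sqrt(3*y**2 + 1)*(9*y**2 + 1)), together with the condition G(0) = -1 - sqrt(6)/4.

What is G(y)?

G(y) = -3*sqrt(2*y**2 + 2/3)/4 + 5*atan(3*y)/2 - 1

Whatever form G(y) takes, its d/dy must return the stated G'(y).
A general antiderivative is -3*sqrt(2*y**2 + 2/3)/4 + 5*atan(3*y)/2 + C.
The condition gives C = -1 - sqrt(6)/4 - (-sqrt(6)/4) = -1.
So G(y) = -3*sqrt(2*y**2 + 2/3)/4 + 5*atan(3*y)/2 - 1.
Check: d/dy[-3*sqrt(2*y**2 + 2/3)/4 + 5*atan(3*y)/2 - 1] = (-27*sqrt(6)*y**3 - 3*sqrt(6)*y + 30*sqrt(3*y**2 + 1))/(36*y**2*sqrt(3*y**2 + 1) + 4*sqrt(3*y**2 + 1)), which equals G'(y).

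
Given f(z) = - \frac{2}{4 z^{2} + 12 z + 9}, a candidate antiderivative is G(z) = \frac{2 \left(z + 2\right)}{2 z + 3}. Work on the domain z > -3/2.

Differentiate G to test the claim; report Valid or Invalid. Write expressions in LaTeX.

d/dz[G] = - \frac{2}{4 z^{2} + 12 z + 9}
This equals f(z) exactly, so the claim holds.

Valid: G'(z) = f(z).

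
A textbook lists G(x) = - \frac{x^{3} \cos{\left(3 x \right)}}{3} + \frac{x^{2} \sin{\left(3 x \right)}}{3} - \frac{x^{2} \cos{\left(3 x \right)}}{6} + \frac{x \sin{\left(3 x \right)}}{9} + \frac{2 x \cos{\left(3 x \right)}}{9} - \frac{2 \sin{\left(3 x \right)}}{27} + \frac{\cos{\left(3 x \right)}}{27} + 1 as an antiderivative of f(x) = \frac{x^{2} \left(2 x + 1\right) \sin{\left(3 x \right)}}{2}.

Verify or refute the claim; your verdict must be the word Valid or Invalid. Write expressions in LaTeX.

d/dx[G] = x^{3} \sin{\left(3 x \right)} + \frac{x^{2} \sin{\left(3 x \right)}}{2}
This equals f(x) exactly, so the claim holds.

Valid. The derivative of G reproduces f.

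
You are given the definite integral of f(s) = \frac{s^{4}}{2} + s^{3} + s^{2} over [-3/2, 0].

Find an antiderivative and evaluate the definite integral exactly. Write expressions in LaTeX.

The integrand splits into summands that can be handled one at a time.
F(s) = \frac{s^{5}}{10} + \frac{s^{4}}{4} + \frac{s^{3}}{3} is an antiderivative of f.
Check: d/ds[\frac{s^{5}}{10} + \frac{s^{4}}{4} + \frac{s^{3}}{3}] = \frac{s^{4}}{2} + s^{3} + s^{2} = f(s).
F(0) = 0; F(-3/2) = - \frac{99}{160}.
Integral = F(0) - F(-3/2) = \frac{99}{160}.

Antiderivative: F(s) = \frac{s^{5}}{10} + \frac{s^{4}}{4} + \frac{s^{3}}{3}; value = \frac{99}{160}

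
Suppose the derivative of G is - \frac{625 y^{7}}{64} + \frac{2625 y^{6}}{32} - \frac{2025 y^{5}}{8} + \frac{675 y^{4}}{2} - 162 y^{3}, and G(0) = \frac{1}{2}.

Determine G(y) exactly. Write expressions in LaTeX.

G(y) = - \frac{\left(y - 2\right) \left(5 y - 2\right) \left(5 y^{2} - 12 y - 4\right) \left(25 y^{4} - 120 y^{3} + 144 y^{2} + 16\right)}{512}

The substitution u = \frac{5 y^{2}}{4} - 3 y works: G'(y) is exactly (dG/du)*(du/dy) for that inner function.
A general antiderivative is - \frac{\left(\frac{5 y^{2}}{4} - 3 y\right)^{4}}{2} + C.
The condition gives C = \frac{1}{2} - (0) = \frac{1}{2}.
So G(y) = - \frac{\left(y - 2\right) \left(5 y - 2\right) \left(5 y^{2} - 12 y - 4\right) \left(25 y^{4} - 120 y^{3} + 144 y^{2} + 16\right)}{512}.
Check: d/dy[- \frac{\left(y - 2\right) \left(5 y - 2\right) \left(5 y^{2} - 12 y - 4\right) \left(25 y^{4} - 120 y^{3} + 144 y^{2} + 16\right)}{512}] = - \frac{625 y^{7}}{64} + \frac{2625 y^{6}}{32} - \frac{2025 y^{5}}{8} + \frac{675 y^{4}}{2} - 162 y^{3} = G'(y).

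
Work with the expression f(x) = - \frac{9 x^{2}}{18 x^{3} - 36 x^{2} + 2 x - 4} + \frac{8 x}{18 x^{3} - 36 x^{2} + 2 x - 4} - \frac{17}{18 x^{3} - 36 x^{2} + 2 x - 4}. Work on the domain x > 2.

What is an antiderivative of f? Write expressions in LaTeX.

Integrate term by term and add the pieces.
Check: d/dx[- \frac{\log{\left(\frac{x}{2} - 1 \right)}}{2} + \frac{4 \operatorname{atan}{\left(3 x \right)}}{3}] = \frac{- 9 x^{2} + 8 x - 17}{18 x^{3} - 36 x^{2} + 2 x - 4}, which equals f(x).

An antiderivative is F(x) = - \frac{\log{\left(\frac{x}{2} - 1 \right)}}{2} + \frac{4 \operatorname{atan}{\left(3 x \right)}}{3}.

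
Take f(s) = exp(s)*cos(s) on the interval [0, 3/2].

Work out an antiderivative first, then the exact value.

A candidate is checked by its d/ds: the result must match f(s).
F(s) = exp(s)*sin(s)/2 + exp(s)*cos(s)/2 is an antiderivative of f.
Check: d/ds[exp(s)*sin(s)/2 + exp(s)*cos(s)/2] = exp(s)*cos(s) = f(s).
F(3/2) = exp(3/2)*cos(3/2)/2 + exp(3/2)*sin(3/2)/2; F(0) = 1/2.
Integral = F(3/2) - F(0) = -1/2 + exp(3/2)*cos(3/2)/2 + exp(3/2)*sin(3/2)/2.

Antiderivative: F(s) = exp(s)*sin(s)/2 + exp(s)*cos(s)/2; value = -1/2 + exp(3/2)*cos(3/2)/2 + exp(3/2)*sin(3/2)/2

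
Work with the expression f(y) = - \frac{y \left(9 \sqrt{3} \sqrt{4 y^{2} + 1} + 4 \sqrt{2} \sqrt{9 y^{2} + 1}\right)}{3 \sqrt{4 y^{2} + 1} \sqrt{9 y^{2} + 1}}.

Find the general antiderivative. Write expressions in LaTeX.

F(y) = \frac{- \sqrt{2} \sqrt{4 y^{2} + 1} - \sqrt{3} \sqrt{9 y^{2} + 1}}{3} + C

Differentiate the proposed F(y) back; it has to land on f(y) exactly.
Check: d/dy[\frac{- \sqrt{2} \sqrt{4 y^{2} + 1} - \sqrt{3} \sqrt{9 y^{2} + 1}}{3}] = \frac{- 9 \sqrt{3} y \sqrt{4 y^{2} + 1} - 4 \sqrt{2} y \sqrt{9 y^{2} + 1}}{3 \sqrt{4 y^{2} + 1} \sqrt{9 y^{2} + 1}}, which equals f(y).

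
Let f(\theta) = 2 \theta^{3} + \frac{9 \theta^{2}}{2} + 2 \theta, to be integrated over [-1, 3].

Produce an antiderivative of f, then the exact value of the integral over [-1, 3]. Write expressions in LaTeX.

Antiderivative: F(\theta) = \frac{\theta^{4}}{2} + \frac{3 \theta^{3}}{2} + \theta^{2}; value = 90

Integrate term by term and add the pieces.
F(\theta) = \frac{\theta^{4}}{2} + \frac{3 \theta^{3}}{2} + \theta^{2} is an antiderivative of f.
Check: d/d\theta[\frac{\theta^{4}}{2} + \frac{3 \theta^{3}}{2} + \theta^{2}] = 2 \theta^{3} + \frac{9 \theta^{2}}{2} + 2 \theta = f(\theta).
F(3) = 90; F(-1) = 0.
Integral = F(3) - F(-1) = 90.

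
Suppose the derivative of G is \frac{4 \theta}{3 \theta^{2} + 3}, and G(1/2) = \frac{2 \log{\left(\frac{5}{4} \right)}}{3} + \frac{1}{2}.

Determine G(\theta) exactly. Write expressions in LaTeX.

G'(\theta) matches the chain-rule pattern g'(h)*h' with inner function h(\theta) = \theta^{2} + 1; substituting u = h(\theta) collapses the integral.
A general antiderivative is \frac{2 \log{\left(\theta^{2} + 1 \right)}}{3} + C.
The condition gives C = \frac{2 \log{\left(\frac{5}{4} \right)}}{3} + \frac{1}{2} - (\frac{2 \log{\left(\frac{5}{4} \right)}}{3}) = \frac{1}{2}.
So G(\theta) = \frac{2 \log{\left(\theta^{2} + 1 \right)}}{3} + \frac{1}{2}.
Check: d/d\theta[\frac{2 \log{\left(\theta^{2} + 1 \right)}}{3} + \frac{1}{2}] = \frac{4 \theta}{3 \theta^{2} + 3} = G'(\theta).

G(\theta) = \frac{2 \log{\left(\theta^{2} + 1 \right)}}{3} + \frac{1}{2}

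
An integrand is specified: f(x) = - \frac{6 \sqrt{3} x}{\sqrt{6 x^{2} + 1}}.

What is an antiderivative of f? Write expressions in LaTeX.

f matches the chain-rule pattern g'(h)*h' with inner function h(x) = 2 x^{2} + \frac{1}{3}; substituting u = h(x) collapses the integral.
Check: d/dx[- 3 \sqrt{2 x^{2} + \frac{1}{3}}] = - \frac{6 \sqrt{3} x}{\sqrt{6 x^{2} + 1}} = f(x).

An antiderivative is F(x) = - 3 \sqrt{2 x^{2} + \frac{1}{3}}.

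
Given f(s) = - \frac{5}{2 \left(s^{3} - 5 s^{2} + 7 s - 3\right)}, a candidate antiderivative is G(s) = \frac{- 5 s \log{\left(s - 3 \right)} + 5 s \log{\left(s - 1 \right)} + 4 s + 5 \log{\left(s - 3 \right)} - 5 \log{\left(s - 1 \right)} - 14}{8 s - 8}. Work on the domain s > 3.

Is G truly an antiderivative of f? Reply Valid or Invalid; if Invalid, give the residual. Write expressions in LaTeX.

Valid: G'(s) = f(s).

d/ds[G] = - \frac{5}{2 s^{3} - 10 s^{2} + 14 s - 6}
This equals f(s) exactly, so the claim holds.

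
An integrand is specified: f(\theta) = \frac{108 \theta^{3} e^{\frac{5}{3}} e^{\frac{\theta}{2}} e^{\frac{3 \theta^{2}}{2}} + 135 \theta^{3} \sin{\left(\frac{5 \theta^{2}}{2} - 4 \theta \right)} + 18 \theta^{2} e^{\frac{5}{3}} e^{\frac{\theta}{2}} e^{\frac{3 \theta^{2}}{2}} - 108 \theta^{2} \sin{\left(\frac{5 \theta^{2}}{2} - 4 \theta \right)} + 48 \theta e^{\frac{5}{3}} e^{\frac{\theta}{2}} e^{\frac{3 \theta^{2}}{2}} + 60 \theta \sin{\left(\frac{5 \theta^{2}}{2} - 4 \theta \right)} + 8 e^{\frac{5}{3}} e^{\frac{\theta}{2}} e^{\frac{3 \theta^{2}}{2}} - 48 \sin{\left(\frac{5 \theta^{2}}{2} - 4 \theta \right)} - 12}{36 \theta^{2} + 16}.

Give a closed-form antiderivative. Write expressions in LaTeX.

Recover f(\theta) by differentiating a candidate F(\theta); any mismatch rules it out.
Check: d/d\theta[e^{\frac{3 \theta^{2}}{2} + \frac{\theta}{2} + \frac{5}{3}} - \frac{3 \cos{\left(\frac{5 \theta^{2}}{2} - 4 \theta \right)}}{4} - \frac{\operatorname{atan}{\left(\frac{3 \theta}{2} \right)}}{2}] = \frac{108 \theta^{3} e^{\frac{5}{3}} e^{\frac{\theta}{2}} e^{\frac{3 \theta^{2}}{2}} + 135 \theta^{3} \sin{\left(\frac{5 \theta^{2}}{2} - 4 \theta \right)} + 18 \theta^{2} e^{\frac{5}{3}} e^{\frac{\theta}{2}} e^{\frac{3 \theta^{2}}{2}} - 108 \theta^{2} \sin{\left(\frac{5 \theta^{2}}{2} - 4 \theta \right)} + 48 \theta e^{\frac{5}{3}} e^{\frac{\theta}{2}} e^{\frac{3 \theta^{2}}{2}} + 60 \theta \sin{\left(\frac{5 \theta^{2}}{2} - 4 \theta \right)} + 8 e^{\frac{5}{3}} e^{\frac{\theta}{2}} e^{\frac{3 \theta^{2}}{2}} - 48 \sin{\left(\frac{5 \theta^{2}}{2} - 4 \theta \right)} - 12}{36 \theta^{2} + 16} = f(\theta).

An antiderivative is F(\theta) = e^{\frac{3 \theta^{2}}{2} + \frac{\theta}{2} + \frac{5}{3}} - \frac{3 \cos{\left(\frac{5 \theta^{2}}{2} - 4 \theta \right)}}{4} - \frac{\operatorname{atan}{\left(\frac{3 \theta}{2} \right)}}{2}.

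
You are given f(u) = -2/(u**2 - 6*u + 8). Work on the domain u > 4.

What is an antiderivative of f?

An antiderivative is F(u) = -log(u - 4) + log(u - 2).

Factor the denominator ((u - 4)*(u - 2)) and decompose: f = 1/(u - 2) - 1/(u - 4); each piece integrates to a log, atan, or power term.
Check: d/du[-log(u - 4) + log(u - 2)] = -2/(u**2 - 6*u + 8) = f(u).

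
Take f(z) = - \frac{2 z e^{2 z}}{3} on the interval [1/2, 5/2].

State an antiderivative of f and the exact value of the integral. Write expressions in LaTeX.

Antiderivative: F(z) = \frac{\left(1 - 2 z\right) e^{2 z}}{6}; value = - \frac{2 e^{5}}{3}

f has the shape u'v + uv' for u = \frac{1}{6} - \frac{z}{3} and v = e^{2 z} — it is the derivative of the product u*v.
F(z) = \frac{\left(1 - 2 z\right) e^{2 z}}{6} is an antiderivative of f.
Check: d/dz[\frac{\left(1 - 2 z\right) e^{2 z}}{6}] = - \frac{2 z e^{2 z}}{3} = f(z).
F(5/2) = - \frac{2 e^{5}}{3}; F(1/2) = 0.
Integral = F(5/2) - F(1/2) = - \frac{2 e^{5}}{3}.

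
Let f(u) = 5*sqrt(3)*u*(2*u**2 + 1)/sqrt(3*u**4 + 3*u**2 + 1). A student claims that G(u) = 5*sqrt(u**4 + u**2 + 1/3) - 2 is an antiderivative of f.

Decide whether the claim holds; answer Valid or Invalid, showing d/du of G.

d/du[G] = (10*sqrt(3)*u**3 + 5*sqrt(3)*u)/sqrt(3*u**4 + 3*u**2 + 1)
This equals f(u) exactly, so the claim holds.

Valid: G'(u) = f(u).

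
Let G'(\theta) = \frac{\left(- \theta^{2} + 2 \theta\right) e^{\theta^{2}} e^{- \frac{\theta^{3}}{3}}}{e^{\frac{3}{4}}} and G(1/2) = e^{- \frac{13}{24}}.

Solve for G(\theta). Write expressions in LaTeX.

G'(\theta) matches the chain-rule pattern g'(h)*h' with inner function h(\theta) = - \frac{\theta^{3}}{3} + \theta^{2} - \frac{3}{4}; substituting u = h(\theta) collapses the integral.
A general antiderivative is e^{- \frac{\theta^{3}}{3} + \theta^{2} - \frac{3}{4}} + C.
The condition gives C = e^{- \frac{13}{24}} - (e^{- \frac{13}{24}}) = 0.
So G(\theta) = \frac{e^{\theta^{2}} e^{- \frac{\theta^{3}}{3}}}{e^{\frac{3}{4}}}.
Check: d/d\theta[\frac{e^{\theta^{2}} e^{- \frac{\theta^{3}}{3}}}{e^{\frac{3}{4}}}] = \frac{\left(- \theta^{2} e^{\theta^{2}} + 2 \theta e^{\theta^{2}}\right) e^{- \frac{\theta^{3}}{3}}}{e^{\frac{3}{4}}}, which equals G'(\theta).

G(\theta) = \frac{e^{\theta^{2}} e^{- \frac{\theta^{3}}{3}}}{e^{\frac{3}{4}}}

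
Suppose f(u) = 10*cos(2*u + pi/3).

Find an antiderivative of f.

Since d/du undoes antidifferentiation here, F'(u) = f(u) is required of F(u).
Check: d/du[5*sin(2*u + pi/3)] = 10*cos(2*u + pi/3) = f(u).

An antiderivative is F(u) = 5*sin(2*u + pi/3).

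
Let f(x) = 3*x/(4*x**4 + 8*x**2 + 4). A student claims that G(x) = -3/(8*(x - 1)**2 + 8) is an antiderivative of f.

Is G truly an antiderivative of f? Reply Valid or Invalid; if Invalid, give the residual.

d/dx[G] = (3*x - 3)/(4*x**4 - 16*x**3 + 32*x**2 - 32*x + 16)
d/dx[G] - f(x) = (9*x**4 - 18*x**3 + 18*x**2 - 9*x - 3)/(4*x**8 - 16*x**7 + 40*x**6 - 64*x**5 + 84*x**4 - 80*x**3 + 64*x**2 - 32*x + 16) != 0.

Invalid: d/dx[G] - f = (9*x**4 - 18*x**3 + 18*x**2 - 9*x - 3)/(4*x**8 - 16*x**7 + 40*x**6 - 64*x**5 + 84*x**4 - 80*x**3 + 64*x**2 - 32*x + 16), which is not 0.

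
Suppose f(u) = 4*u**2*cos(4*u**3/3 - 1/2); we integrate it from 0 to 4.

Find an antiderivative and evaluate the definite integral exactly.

Antiderivative: F(u) = sin(4*u**3/3 - 1/2); value = sin(509/6) + sin(1/2)

f matches the chain-rule pattern g'(h)*h' with inner function h(u) = 4*u**3/3 - 1/2; substituting w = h(u) collapses the integral.
F(u) = sin(4*u**3/3 - 1/2) is an antiderivative of f.
Check: d/du[sin(4*u**3/3 - 1/2)] = 4*u**2*cos(4*u**3/3 - 1/2) = f(u).
F(4) = sin(509/6); F(0) = -sin(1/2).
Integral = F(4) - F(0) = sin(509/6) + sin(1/2).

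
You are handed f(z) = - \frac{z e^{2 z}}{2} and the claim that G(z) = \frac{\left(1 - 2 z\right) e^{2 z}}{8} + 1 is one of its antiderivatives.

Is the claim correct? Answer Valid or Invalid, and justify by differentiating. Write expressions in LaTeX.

Valid - the claim checks out under differentiation.

d/dz[G] = - \frac{z e^{2 z}}{2}
This equals f(z) exactly, so the claim holds.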